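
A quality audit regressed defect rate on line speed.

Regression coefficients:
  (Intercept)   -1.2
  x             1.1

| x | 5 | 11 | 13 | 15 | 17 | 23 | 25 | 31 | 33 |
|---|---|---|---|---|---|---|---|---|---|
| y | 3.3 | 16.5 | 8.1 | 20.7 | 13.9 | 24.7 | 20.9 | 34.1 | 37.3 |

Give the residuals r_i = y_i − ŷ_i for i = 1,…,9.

-1, 5.6, -5, 5.4, -3.6, 0.6, -5.4, 1.2, 2.2

x=5: ŷ = -1.2 + 1.1·5 = 4.3; r = 3.3 − 4.3 = -1
x=11: ŷ = -1.2 + 1.1·11 = 10.9; r = 16.5 − 10.9 = 5.6
x=13: ŷ = -1.2 + 1.1·13 = 13.1; r = 8.1 − 13.1 = -5
x=15: ŷ = -1.2 + 1.1·15 = 15.3; r = 20.7 − 15.3 = 5.4
x=17: ŷ = -1.2 + 1.1·17 = 17.5; r = 13.9 − 17.5 = -3.6
x=23: ŷ = -1.2 + 1.1·23 = 24.1; r = 24.7 − 24.1 = 0.6
x=25: ŷ = -1.2 + 1.1·25 = 26.3; r = 20.9 − 26.3 = -5.4
x=31: ŷ = -1.2 + 1.1·31 = 32.9; r = 34.1 − 32.9 = 1.2
x=33: ŷ = -1.2 + 1.1·33 = 35.1; r = 37.3 − 35.1 = 2.2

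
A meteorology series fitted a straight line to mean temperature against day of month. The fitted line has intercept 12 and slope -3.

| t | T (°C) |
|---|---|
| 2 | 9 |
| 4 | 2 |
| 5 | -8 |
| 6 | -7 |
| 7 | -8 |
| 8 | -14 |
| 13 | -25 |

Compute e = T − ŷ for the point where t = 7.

ŷ = 12 − 3·7 = -9
e = -8 − (-9) = 1

e = 1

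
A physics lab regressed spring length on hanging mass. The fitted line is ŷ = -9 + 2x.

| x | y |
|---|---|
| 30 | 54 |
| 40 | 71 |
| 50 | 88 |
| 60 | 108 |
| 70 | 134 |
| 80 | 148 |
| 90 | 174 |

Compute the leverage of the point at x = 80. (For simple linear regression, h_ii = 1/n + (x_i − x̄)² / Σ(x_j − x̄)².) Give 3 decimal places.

x̄ = (30 + 40 + 50 + 60 + 70 + 80 + 90)/7 = 60
Σ(x − x̄)² = 900 + 400 + 100 + 0 + 100 + 400 + 900 = 2800
h = 1/7 + (20)²/2800 = 0.142857 + 0.142857 = 0.286

h = 0.286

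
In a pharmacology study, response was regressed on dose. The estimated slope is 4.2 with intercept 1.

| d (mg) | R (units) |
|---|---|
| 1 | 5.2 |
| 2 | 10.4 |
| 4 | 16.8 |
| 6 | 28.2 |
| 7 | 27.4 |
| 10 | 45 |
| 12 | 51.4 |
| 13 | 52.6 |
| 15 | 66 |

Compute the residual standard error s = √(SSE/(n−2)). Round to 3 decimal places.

d=1: ŷ = 1 + 4.2·1 = 5.2; e = 5.2 − 5.2 = 0
d=2: ŷ = 1 + 4.2·2 = 9.4; e = 10.4 − 9.4 = 1
d=4: ŷ = 1 + 4.2·4 = 17.8; e = 16.8 − 17.8 = -1
d=6: ŷ = 1 + 4.2·6 = 26.2; e = 28.2 − 26.2 = 2
d=7: ŷ = 1 + 4.2·7 = 30.4; e = 27.4 − 30.4 = -3
d=10: ŷ = 1 + 4.2·10 = 43; e = 45 − 43 = 2
d=12: ŷ = 1 + 4.2·12 = 51.4; e = 51.4 − 51.4 = 0
d=13: ŷ = 1 + 4.2·13 = 55.6; e = 52.6 − 55.6 = -3
d=15: ŷ = 1 + 4.2·15 = 64; e = 66 − 64 = 2
SSE = 0 + 1 + 1 + 4 + 9 + 4 + 0 + 9 + 4 = 32
s = √(32/7) = √4.57143 ≈ 2.138

s = 2.138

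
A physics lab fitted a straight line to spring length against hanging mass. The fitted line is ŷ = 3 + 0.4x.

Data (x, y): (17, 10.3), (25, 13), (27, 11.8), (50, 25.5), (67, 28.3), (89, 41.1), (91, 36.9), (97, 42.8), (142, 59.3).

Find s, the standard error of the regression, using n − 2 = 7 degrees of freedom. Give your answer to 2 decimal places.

x=17: ŷ = 3 + 0.4·17 = 9.8; r = 10.3 − 9.8 = 0.5
x=25: ŷ = 3 + 0.4·25 = 13; r = 13 − 13 = 0
x=27: ŷ = 3 + 0.4·27 = 13.8; r = 11.8 − 13.8 = -2
x=50: ŷ = 3 + 0.4·50 = 23; r = 25.5 − 23 = 2.5
x=67: ŷ = 3 + 0.4·67 = 29.8; r = 28.3 − 29.8 = -1.5
x=89: ŷ = 3 + 0.4·89 = 38.6; r = 41.1 − 38.6 = 2.5
x=91: ŷ = 3 + 0.4·91 = 39.4; r = 36.9 − 39.4 = -2.5
x=97: ŷ = 3 + 0.4·97 = 41.8; r = 42.8 − 41.8 = 1
x=142: ŷ = 3 + 0.4·142 = 59.8; r = 59.3 − 59.8 = -0.5
SSE = 0.25 + 0 + 4 + 6.25 + 2.25 + 6.25 + 6.25 + 1 + 0.25 = 26.5
s = √(26.5/7) = √3.78571 ≈ 1.95

s = 1.95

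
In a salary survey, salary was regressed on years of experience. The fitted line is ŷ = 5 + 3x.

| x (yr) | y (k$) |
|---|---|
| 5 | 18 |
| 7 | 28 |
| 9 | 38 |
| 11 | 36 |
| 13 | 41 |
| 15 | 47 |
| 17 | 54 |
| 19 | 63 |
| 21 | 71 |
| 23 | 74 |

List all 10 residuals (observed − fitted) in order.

-2, 2, 6, -2, -3, -3, -2, 1, 3, 0

x=5: ŷ = 5 + 3·5 = 20; e = 18 − 20 = -2
x=7: ŷ = 5 + 3·7 = 26; e = 28 − 26 = 2
x=9: ŷ = 5 + 3·9 = 32; e = 38 − 32 = 6
x=11: ŷ = 5 + 3·11 = 38; e = 36 − 38 = -2
x=13: ŷ = 5 + 3·13 = 44; e = 41 − 44 = -3
x=15: ŷ = 5 + 3·15 = 50; e = 47 − 50 = -3
x=17: ŷ = 5 + 3·17 = 56; e = 54 − 56 = -2
x=19: ŷ = 5 + 3·19 = 62; e = 63 − 62 = 1
x=21: ŷ = 5 + 3·21 = 68; e = 71 − 68 = 3
x=23: ŷ = 5 + 3·23 = 74; e = 74 − 74 = 0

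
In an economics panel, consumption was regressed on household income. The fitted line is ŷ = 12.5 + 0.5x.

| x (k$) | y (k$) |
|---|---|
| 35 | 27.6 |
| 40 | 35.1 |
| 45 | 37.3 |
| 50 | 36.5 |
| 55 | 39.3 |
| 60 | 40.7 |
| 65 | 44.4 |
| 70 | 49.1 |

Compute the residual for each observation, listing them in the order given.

x=35: ŷ = 12.5 + 0.5·35 = 30; r = 27.6 − 30 = -2.4
x=40: ŷ = 12.5 + 0.5·40 = 32.5; r = 35.1 − 32.5 = 2.6
x=45: ŷ = 12.5 + 0.5·45 = 35; r = 37.3 − 35 = 2.3
x=50: ŷ = 12.5 + 0.5·50 = 37.5; r = 36.5 − 37.5 = -1
x=55: ŷ = 12.5 + 0.5·55 = 40; r = 39.3 − 40 = -0.7
x=60: ŷ = 12.5 + 0.5·60 = 42.5; r = 40.7 − 42.5 = -1.8
x=65: ŷ = 12.5 + 0.5·65 = 45; r = 44.4 − 45 = -0.6
x=70: ŷ = 12.5 + 0.5·70 = 47.5; r = 49.1 − 47.5 = 1.6

-2.4, 2.6, 2.3, -1, -0.7, -1.8, -0.6, 1.6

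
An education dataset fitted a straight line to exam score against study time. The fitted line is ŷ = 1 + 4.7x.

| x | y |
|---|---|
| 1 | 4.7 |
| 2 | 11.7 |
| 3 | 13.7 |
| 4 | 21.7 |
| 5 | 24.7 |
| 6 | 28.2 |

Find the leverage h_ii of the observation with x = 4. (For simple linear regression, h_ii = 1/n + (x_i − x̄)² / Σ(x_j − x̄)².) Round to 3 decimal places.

x̄ = (1 + 2 + 3 + 4 + 5 + 6)/6 = 3.5
Σ(x − x̄)² = 6.25 + 2.25 + 0.25 + 0.25 + 2.25 + 6.25 = 17.5
h = 1/6 + (0.5)²/17.5 = 0.166667 + 0.0142857 = 0.181

h = 0.181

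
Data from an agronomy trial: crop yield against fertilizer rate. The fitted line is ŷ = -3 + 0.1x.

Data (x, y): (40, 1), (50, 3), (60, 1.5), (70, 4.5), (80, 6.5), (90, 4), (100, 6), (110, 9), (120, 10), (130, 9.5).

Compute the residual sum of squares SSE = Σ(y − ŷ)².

SSE = 13

x=40: ŷ = -3 + 0.1·40 = 1; r = 1 − 1 = 0
x=50: ŷ = -3 + 0.1·50 = 2; r = 3 − 2 = 1
x=60: ŷ = -3 + 0.1·60 = 3; r = 1.5 − 3 = -1.5
x=70: ŷ = -3 + 0.1·70 = 4; r = 4.5 − 4 = 0.5
x=80: ŷ = -3 + 0.1·80 = 5; r = 6.5 − 5 = 1.5
x=90: ŷ = -3 + 0.1·90 = 6; r = 4 − 6 = -2
x=100: ŷ = -3 + 0.1·100 = 7; r = 6 − 7 = -1
x=110: ŷ = -3 + 0.1·110 = 8; r = 9 − 8 = 1
x=120: ŷ = -3 + 0.1·120 = 9; r = 10 − 9 = 1
x=130: ŷ = -3 + 0.1·130 = 10; r = 9.5 − 10 = -0.5
SSE = 0 + 1 + 2.25 + 0.25 + 2.25 + 4 + 1 + 1 + 1 + 0.25 = 13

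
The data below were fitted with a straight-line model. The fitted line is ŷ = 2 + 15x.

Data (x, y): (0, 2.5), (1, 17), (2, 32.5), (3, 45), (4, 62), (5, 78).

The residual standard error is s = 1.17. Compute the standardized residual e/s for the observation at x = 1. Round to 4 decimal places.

ŷ = 2 + 15·1 = 17
e = 17 − 17 = 0
e/s = 0 / 1.17 = 0.0000

0.0000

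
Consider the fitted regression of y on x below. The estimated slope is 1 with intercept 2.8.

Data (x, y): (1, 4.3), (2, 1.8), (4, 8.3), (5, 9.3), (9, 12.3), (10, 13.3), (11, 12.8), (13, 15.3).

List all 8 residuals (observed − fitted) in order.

x=1: ŷ = 2.8 + 1 = 3.8; e = 4.3 − 3.8 = 0.5
x=2: ŷ = 2.8 + 2 = 4.8; e = 1.8 − 4.8 = -3
x=4: ŷ = 2.8 + 4 = 6.8; e = 8.3 − 6.8 = 1.5
x=5: ŷ = 2.8 + 5 = 7.8; e = 9.3 − 7.8 = 1.5
x=9: ŷ = 2.8 + 9 = 11.8; e = 12.3 − 11.8 = 0.5
x=10: ŷ = 2.8 + 10 = 12.8; e = 13.3 − 12.8 = 0.5
x=11: ŷ = 2.8 + 11 = 13.8; e = 12.8 − 13.8 = -1
x=13: ŷ = 2.8 + 13 = 15.8; e = 15.3 − 15.8 = -0.5

0.5, -3, 1.5, 1.5, 0.5, 0.5, -1, -0.5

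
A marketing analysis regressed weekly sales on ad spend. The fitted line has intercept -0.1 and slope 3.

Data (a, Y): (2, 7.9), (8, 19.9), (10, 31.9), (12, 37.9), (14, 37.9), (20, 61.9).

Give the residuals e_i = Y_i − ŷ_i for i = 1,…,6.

a=2: ŷ = -0.1 + 3·2 = 5.9; e = 7.9 − 5.9 = 2
a=8: ŷ = -0.1 + 3·8 = 23.9; e = 19.9 − 23.9 = -4
a=10: ŷ = -0.1 + 3·10 = 29.9; e = 31.9 − 29.9 = 2
a=12: ŷ = -0.1 + 3·12 = 35.9; e = 37.9 − 35.9 = 2
a=14: ŷ = -0.1 + 3·14 = 41.9; e = 37.9 − 41.9 = -4
a=20: ŷ = -0.1 + 3·20 = 59.9; e = 61.9 − 59.9 = 2

2, -4, 2, 2, -4, 2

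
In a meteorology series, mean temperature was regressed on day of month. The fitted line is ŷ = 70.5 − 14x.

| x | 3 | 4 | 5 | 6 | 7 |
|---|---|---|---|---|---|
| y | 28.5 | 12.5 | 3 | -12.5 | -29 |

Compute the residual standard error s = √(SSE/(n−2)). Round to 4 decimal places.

x=3: ŷ = 70.5 − 14·3 = 28.5; r = 28.5 − 28.5 = 0
x=4: ŷ = 70.5 − 14·4 = 14.5; r = 12.5 − 14.5 = -2
x=5: ŷ = 70.5 − 14·5 = 0.5; r = 3 − 0.5 = 2.5
x=6: ŷ = 70.5 − 14·6 = -13.5; r = -12.5 − (-13.5) = 1
x=7: ŷ = 70.5 − 14·7 = -27.5; r = -29 − (-27.5) = -1.5
SSE = 0 + 4 + 6.25 + 1 + 2.25 = 13.5
s = √(13.5/3) = √4.5 ≈ 2.1213

s = 2.1213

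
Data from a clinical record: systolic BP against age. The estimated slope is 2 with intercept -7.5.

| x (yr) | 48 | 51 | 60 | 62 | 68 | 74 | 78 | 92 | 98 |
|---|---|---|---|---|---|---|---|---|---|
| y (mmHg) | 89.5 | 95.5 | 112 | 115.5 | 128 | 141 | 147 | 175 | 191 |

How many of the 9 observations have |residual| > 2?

x=48: ŷ = -7.5 + 2·48 = 88.5; e = 89.5 − 88.5 = 1
x=51: ŷ = -7.5 + 2·51 = 94.5; e = 95.5 − 94.5 = 1
x=60: ŷ = -7.5 + 2·60 = 112.5; e = 112 − 112.5 = -0.5
x=62: ŷ = -7.5 + 2·62 = 116.5; e = 115.5 − 116.5 = -1
x=68: ŷ = -7.5 + 2·68 = 128.5; e = 128 − 128.5 = -0.5
x=74: ŷ = -7.5 + 2·74 = 140.5; e = 141 − 140.5 = 0.5
x=78: ŷ = -7.5 + 2·78 = 148.5; e = 147 − 148.5 = -1.5
x=92: ŷ = -7.5 + 2·92 = 176.5; e = 175 − 176.5 = -1.5
x=98: ŷ = -7.5 + 2·98 = 188.5; e = 191 − 188.5 = 2.5
|e| > 2: x=98 (|e|=2.5) → 1

1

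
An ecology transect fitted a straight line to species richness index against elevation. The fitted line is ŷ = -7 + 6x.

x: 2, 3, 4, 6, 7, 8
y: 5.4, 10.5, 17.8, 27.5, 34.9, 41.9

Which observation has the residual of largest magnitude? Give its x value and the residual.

x=2: ŷ = -7 + 6·2 = 5; r = 5.4 − 5 = 0.4
x=3: ŷ = -7 + 6·3 = 11; r = 10.5 − 11 = -0.5
x=4: ŷ = -7 + 6·4 = 17; r = 17.8 − 17 = 0.8
x=6: ŷ = -7 + 6·6 = 29; r = 27.5 − 29 = -1.5
x=7: ŷ = -7 + 6·7 = 35; r = 34.9 − 35 = -0.1
x=8: ŷ = -7 + 6·8 = 41; r = 41.9 − 41 = 0.9
Largest |r| is 1.5 at x = 6, residual -1.5.

x = 6, r = -1.5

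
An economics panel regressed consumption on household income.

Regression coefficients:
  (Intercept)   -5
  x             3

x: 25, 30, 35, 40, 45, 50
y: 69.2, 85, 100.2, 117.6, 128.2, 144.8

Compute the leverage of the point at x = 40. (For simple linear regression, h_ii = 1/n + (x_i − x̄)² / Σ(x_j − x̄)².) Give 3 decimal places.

x̄ = (25 + 30 + 35 + 40 + 45 + 50)/6 = 37.5
Σ(x − x̄)² = 156.25 + 56.25 + 6.25 + 6.25 + 56.25 + 156.25 = 437.5
h = 1/6 + (2.5)²/437.5 = 0.166667 + 0.0142857 = 0.181

h = 0.181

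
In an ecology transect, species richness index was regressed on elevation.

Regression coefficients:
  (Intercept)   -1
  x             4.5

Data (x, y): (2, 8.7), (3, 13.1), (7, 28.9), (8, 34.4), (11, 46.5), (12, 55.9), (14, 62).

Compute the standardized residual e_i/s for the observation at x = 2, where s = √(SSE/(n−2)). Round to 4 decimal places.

x=2: ŷ = -1 + 4.5·2 = 8; e = 8.7 − 8 = 0.7
x=3: ŷ = -1 + 4.5·3 = 12.5; e = 13.1 − 12.5 = 0.6
x=7: ŷ = -1 + 4.5·7 = 30.5; e = 28.9 − 30.5 = -1.6
x=8: ŷ = -1 + 4.5·8 = 35; e = 34.4 − 35 = -0.6
x=11: ŷ = -1 + 4.5·11 = 48.5; e = 46.5 − 48.5 = -2
x=12: ŷ = -1 + 4.5·12 = 53; e = 55.9 − 53 = 2.9
x=14: ŷ = -1 + 4.5·14 = 62; e = 62 − 62 = 0
SSE = 0.49 + 0.36 + 2.56 + 0.36 + 4 + 8.41 + 0 = 16.18
s = √(16.18/5) = 1.79889
e/s = 0.7 / 1.79889 = 0.3891

0.3891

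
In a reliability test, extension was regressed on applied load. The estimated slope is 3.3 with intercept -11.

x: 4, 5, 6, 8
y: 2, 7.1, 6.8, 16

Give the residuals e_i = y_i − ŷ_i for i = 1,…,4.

-0.2, 1.6, -2, 0.6

x=4: ŷ = -11 + 3.3·4 = 2.2; e = 2 − 2.2 = -0.2
x=5: ŷ = -11 + 3.3·5 = 5.5; e = 7.1 − 5.5 = 1.6
x=6: ŷ = -11 + 3.3·6 = 8.8; e = 6.8 − 8.8 = -2
x=8: ŷ = -11 + 3.3·8 = 15.4; e = 16 − 15.4 = 0.6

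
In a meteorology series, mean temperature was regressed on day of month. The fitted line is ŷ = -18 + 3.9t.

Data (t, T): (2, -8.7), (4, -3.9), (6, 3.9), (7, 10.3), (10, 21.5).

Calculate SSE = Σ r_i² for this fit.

t=2: ŷ = -18 + 3.9·2 = -10.2; r = -8.7 − (-10.2) = 1.5
t=4: ŷ = -18 + 3.9·4 = -2.4; r = -3.9 − (-2.4) = -1.5
t=6: ŷ = -18 + 3.9·6 = 5.4; r = 3.9 − 5.4 = -1.5
t=7: ŷ = -18 + 3.9·7 = 9.3; r = 10.3 − 9.3 = 1
t=10: ŷ = -18 + 3.9·10 = 21; r = 21.5 − 21 = 0.5
SSE = 2.25 + 2.25 + 2.25 + 1 + 0.25 = 8

SSE = 8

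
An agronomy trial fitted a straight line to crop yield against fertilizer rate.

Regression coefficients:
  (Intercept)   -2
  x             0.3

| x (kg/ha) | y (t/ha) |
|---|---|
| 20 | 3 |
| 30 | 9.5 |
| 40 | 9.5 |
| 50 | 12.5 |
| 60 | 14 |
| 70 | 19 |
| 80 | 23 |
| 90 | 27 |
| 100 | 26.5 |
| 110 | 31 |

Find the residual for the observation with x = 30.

r = 2.5

ŷ = -2 + 0.3·30 = 7
r = 9.5 − 7 = 2.5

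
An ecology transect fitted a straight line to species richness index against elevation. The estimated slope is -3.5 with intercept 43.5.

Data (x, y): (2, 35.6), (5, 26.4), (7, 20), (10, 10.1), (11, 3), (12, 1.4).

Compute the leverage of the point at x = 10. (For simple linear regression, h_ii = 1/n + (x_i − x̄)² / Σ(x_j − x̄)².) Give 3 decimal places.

h = 0.229

x̄ = (2 + 5 + 7 + 10 + 11 + 12)/6 = 7.83333
Σ(x − x̄)² = 34.0278 + 8.02778 + 0.694444 + 4.69444 + 10.0278 + 17.3611 = 74.8333
h = 1/6 + (2.16667)²/74.8333 = 0.166667 + 0.062732 = 0.229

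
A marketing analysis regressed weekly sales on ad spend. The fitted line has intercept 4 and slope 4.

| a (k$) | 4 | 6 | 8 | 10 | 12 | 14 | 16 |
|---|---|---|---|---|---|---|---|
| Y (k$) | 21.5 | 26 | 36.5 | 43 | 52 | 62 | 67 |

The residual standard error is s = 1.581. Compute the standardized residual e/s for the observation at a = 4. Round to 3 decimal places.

0.949

ŷ = 4 + 4·4 = 20
e = 21.5 − 20 = 1.5
e/s = 1.5 / 1.581 = 0.949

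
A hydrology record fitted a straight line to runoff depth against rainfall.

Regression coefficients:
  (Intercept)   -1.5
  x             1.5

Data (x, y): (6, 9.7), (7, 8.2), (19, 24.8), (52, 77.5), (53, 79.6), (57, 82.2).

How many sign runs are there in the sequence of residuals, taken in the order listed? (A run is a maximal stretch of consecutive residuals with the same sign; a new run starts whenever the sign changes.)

x=6: ŷ = -1.5 + 1.5·6 = 7.5; r = 9.7 − 7.5 = 2.2
x=7: ŷ = -1.5 + 1.5·7 = 9; r = 8.2 − 9 = -0.8
x=19: ŷ = -1.5 + 1.5·19 = 27; r = 24.8 − 27 = -2.2
x=52: ŷ = -1.5 + 1.5·52 = 76.5; r = 77.5 − 76.5 = 1
x=53: ŷ = -1.5 + 1.5·53 = 78; r = 79.6 − 78 = 1.6
x=57: ŷ = -1.5 + 1.5·57 = 84; r = 82.2 − 84 = -1.8
Signs: + − − + + −
Runs: +×1, −×2, +×2, −×1 → 4

4 runs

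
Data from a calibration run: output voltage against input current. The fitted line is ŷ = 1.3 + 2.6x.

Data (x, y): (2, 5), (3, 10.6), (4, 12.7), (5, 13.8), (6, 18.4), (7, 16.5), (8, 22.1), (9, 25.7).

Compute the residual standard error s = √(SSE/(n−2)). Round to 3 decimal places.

s = 1.732

x=2: ŷ = 1.3 + 2.6·2 = 6.5; r = 5 − 6.5 = -1.5
x=3: ŷ = 1.3 + 2.6·3 = 9.1; r = 10.6 − 9.1 = 1.5
x=4: ŷ = 1.3 + 2.6·4 = 11.7; r = 12.7 − 11.7 = 1
x=5: ŷ = 1.3 + 2.6·5 = 14.3; r = 13.8 − 14.3 = -0.5
x=6: ŷ = 1.3 + 2.6·6 = 16.9; r = 18.4 − 16.9 = 1.5
x=7: ŷ = 1.3 + 2.6·7 = 19.5; r = 16.5 − 19.5 = -3
x=8: ŷ = 1.3 + 2.6·8 = 22.1; r = 22.1 − 22.1 = 0
x=9: ŷ = 1.3 + 2.6·9 = 24.7; r = 25.7 − 24.7 = 1
SSE = 2.25 + 2.25 + 1 + 0.25 + 2.25 + 9 + 0 + 1 = 18
s = √(18/6) = √3 ≈ 1.732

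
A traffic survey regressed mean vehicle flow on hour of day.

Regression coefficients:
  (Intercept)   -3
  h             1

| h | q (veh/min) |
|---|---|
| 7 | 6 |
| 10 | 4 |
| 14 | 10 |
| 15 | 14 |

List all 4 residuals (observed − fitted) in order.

h=7: q̂ = -3 + 7 = 4; r = 6 − 4 = 2
h=10: q̂ = -3 + 10 = 7; r = 4 − 7 = -3
h=14: q̂ = -3 + 14 = 11; r = 10 − 11 = -1
h=15: q̂ = -3 + 15 = 12; r = 14 − 12 = 2

2, -3, -1, 2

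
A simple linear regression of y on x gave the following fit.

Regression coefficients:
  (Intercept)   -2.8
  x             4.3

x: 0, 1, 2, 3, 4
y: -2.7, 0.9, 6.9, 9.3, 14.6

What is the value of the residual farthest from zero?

r = 1.1

x=0: ŷ = -2.8 + 4.3·0 = -2.8; r = -2.7 − (-2.8) = 0.1
x=1: ŷ = -2.8 + 4.3·1 = 1.5; r = 0.9 − 1.5 = -0.6
x=2: ŷ = -2.8 + 4.3·2 = 5.8; r = 6.9 − 5.8 = 1.1
x=3: ŷ = -2.8 + 4.3·3 = 10.1; r = 9.3 − 10.1 = -0.8
x=4: ŷ = -2.8 + 4.3·4 = 14.4; r = 14.6 − 14.4 = 0.2
Largest |r| is 1.1 at x = 2, residual 1.1.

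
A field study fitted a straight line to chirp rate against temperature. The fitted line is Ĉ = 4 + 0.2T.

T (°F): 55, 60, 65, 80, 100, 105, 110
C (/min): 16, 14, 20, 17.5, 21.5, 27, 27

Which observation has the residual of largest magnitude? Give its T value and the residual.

T = 65, e = 3

T=55: Ĉ = 4 + 0.2·55 = 15; e = 16 − 15 = 1
T=60: Ĉ = 4 + 0.2·60 = 16; e = 14 − 16 = -2
T=65: Ĉ = 4 + 0.2·65 = 17; e = 20 − 17 = 3
T=80: Ĉ = 4 + 0.2·80 = 20; e = 17.5 − 20 = -2.5
T=100: Ĉ = 4 + 0.2·100 = 24; e = 21.5 − 24 = -2.5
T=105: Ĉ = 4 + 0.2·105 = 25; e = 27 − 25 = 2
T=110: Ĉ = 4 + 0.2·110 = 26; e = 27 − 26 = 1
Largest |e| is 3 at T = 65, residual 3.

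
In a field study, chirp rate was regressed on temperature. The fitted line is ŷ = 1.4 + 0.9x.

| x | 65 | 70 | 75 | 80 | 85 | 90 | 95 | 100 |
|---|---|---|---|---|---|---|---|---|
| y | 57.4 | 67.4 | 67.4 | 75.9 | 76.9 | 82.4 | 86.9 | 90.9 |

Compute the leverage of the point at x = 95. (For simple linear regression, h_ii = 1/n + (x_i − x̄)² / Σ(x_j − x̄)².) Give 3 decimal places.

h = 0.274

x̄ = (65 + 70 + 75 + 80 + 85 + 90 + 95 + 100)/8 = 82.5
Σ(x − x̄)² = 306.25 + 156.25 + 56.25 + 6.25 + 6.25 + 56.25 + 156.25 + 306.25 = 1050
h = 1/8 + (12.5)²/1050 = 0.125 + 0.14881 = 0.274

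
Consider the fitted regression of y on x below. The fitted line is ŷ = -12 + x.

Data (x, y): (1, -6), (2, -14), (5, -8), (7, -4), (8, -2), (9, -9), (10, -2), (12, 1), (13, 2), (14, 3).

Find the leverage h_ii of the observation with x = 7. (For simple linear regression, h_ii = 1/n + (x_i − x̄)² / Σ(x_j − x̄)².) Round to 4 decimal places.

x̄ = (1 + 2 + 5 + 7 + 8 + 9 + 10 + 12 + 13 + 14)/10 = 8.1
Σ(x − x̄)² = 50.41 + 37.21 + 9.61 + 1.21 + 0.01 + 0.81 + 3.61 + 15.21 + 24.01 + 34.81 = 176.9
h = 1/10 + (-1.1)²/176.9 = 0.1 + 0.00684002 = 0.1068

h = 0.1068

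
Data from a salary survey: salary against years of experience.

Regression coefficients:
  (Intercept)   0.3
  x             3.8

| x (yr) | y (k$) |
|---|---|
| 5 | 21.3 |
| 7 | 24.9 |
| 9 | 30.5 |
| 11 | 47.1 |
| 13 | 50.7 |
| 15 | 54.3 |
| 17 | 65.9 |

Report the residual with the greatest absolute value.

e = 5

x=5: ŷ = 0.3 + 3.8·5 = 19.3; e = 21.3 − 19.3 = 2
x=7: ŷ = 0.3 + 3.8·7 = 26.9; e = 24.9 − 26.9 = -2
x=9: ŷ = 0.3 + 3.8·9 = 34.5; e = 30.5 − 34.5 = -4
x=11: ŷ = 0.3 + 3.8·11 = 42.1; e = 47.1 − 42.1 = 5
x=13: ŷ = 0.3 + 3.8·13 = 49.7; e = 50.7 − 49.7 = 1
x=15: ŷ = 0.3 + 3.8·15 = 57.3; e = 54.3 − 57.3 = -3
x=17: ŷ = 0.3 + 3.8·17 = 64.9; e = 65.9 − 64.9 = 1
Largest |e| is 5 at x = 11, residual 5.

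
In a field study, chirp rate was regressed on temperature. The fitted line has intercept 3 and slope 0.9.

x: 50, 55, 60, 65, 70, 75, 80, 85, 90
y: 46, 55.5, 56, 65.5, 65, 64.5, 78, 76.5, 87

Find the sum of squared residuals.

SSE = 94

x=50: ŷ = 3 + 0.9·50 = 48; e = 46 − 48 = -2
x=55: ŷ = 3 + 0.9·55 = 52.5; e = 55.5 − 52.5 = 3
x=60: ŷ = 3 + 0.9·60 = 57; e = 56 − 57 = -1
x=65: ŷ = 3 + 0.9·65 = 61.5; e = 65.5 − 61.5 = 4
x=70: ŷ = 3 + 0.9·70 = 66; e = 65 − 66 = -1
x=75: ŷ = 3 + 0.9·75 = 70.5; e = 64.5 − 70.5 = -6
x=80: ŷ = 3 + 0.9·80 = 75; e = 78 − 75 = 3
x=85: ŷ = 3 + 0.9·85 = 79.5; e = 76.5 − 79.5 = -3
x=90: ŷ = 3 + 0.9·90 = 84; e = 87 − 84 = 3
SSE = 4 + 9 + 1 + 16 + 1 + 36 + 9 + 9 + 9 = 94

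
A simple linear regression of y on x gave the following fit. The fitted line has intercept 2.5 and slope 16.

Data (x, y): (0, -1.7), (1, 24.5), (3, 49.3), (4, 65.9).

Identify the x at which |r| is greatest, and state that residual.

x = 1, r = 6

x=0: ŷ = 2.5 + 16·0 = 2.5; r = -1.7 − 2.5 = -4.2
x=1: ŷ = 2.5 + 16·1 = 18.5; r = 24.5 − 18.5 = 6
x=3: ŷ = 2.5 + 16·3 = 50.5; r = 49.3 − 50.5 = -1.2
x=4: ŷ = 2.5 + 16·4 = 66.5; r = 65.9 − 66.5 = -0.6
Largest |r| is 6 at x = 1, residual 6.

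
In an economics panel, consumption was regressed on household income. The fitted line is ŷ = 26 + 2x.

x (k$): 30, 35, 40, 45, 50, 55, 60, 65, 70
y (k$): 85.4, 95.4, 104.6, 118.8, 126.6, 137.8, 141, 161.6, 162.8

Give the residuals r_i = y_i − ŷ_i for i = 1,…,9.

-0.6, -0.6, -1.4, 2.8, 0.6, 1.8, -5, 5.6, -3.2

x=30: ŷ = 26 + 2·30 = 86; r = 85.4 − 86 = -0.6
x=35: ŷ = 26 + 2·35 = 96; r = 95.4 − 96 = -0.6
x=40: ŷ = 26 + 2·40 = 106; r = 104.6 − 106 = -1.4
x=45: ŷ = 26 + 2·45 = 116; r = 118.8 − 116 = 2.8
x=50: ŷ = 26 + 2·50 = 126; r = 126.6 − 126 = 0.6
x=55: ŷ = 26 + 2·55 = 136; r = 137.8 − 136 = 1.8
x=60: ŷ = 26 + 2·60 = 146; r = 141 − 146 = -5
x=65: ŷ = 26 + 2·65 = 156; r = 161.6 − 156 = 5.6
x=70: ŷ = 26 + 2·70 = 166; r = 162.8 − 166 = -3.2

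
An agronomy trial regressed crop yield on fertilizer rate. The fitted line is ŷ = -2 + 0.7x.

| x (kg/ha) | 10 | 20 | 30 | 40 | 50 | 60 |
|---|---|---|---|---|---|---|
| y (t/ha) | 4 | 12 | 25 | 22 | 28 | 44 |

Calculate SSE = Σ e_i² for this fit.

x=10: ŷ = -2 + 0.7·10 = 5; e = 4 − 5 = -1
x=20: ŷ = -2 + 0.7·20 = 12; e = 12 − 12 = 0
x=30: ŷ = -2 + 0.7·30 = 19; e = 25 − 19 = 6
x=40: ŷ = -2 + 0.7·40 = 26; e = 22 − 26 = -4
x=50: ŷ = -2 + 0.7·50 = 33; e = 28 − 33 = -5
x=60: ŷ = -2 + 0.7·60 = 40; e = 44 − 40 = 4
SSE = 1 + 0 + 36 + 16 + 25 + 16 = 94

SSE = 94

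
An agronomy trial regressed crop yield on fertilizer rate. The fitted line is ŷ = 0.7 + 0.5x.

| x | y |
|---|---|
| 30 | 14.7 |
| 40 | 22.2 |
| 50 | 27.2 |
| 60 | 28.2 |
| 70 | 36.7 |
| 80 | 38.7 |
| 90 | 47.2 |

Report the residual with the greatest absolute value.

r = -2.5

x=30: ŷ = 0.7 + 0.5·30 = 15.7; r = 14.7 − 15.7 = -1
x=40: ŷ = 0.7 + 0.5·40 = 20.7; r = 22.2 − 20.7 = 1.5
x=50: ŷ = 0.7 + 0.5·50 = 25.7; r = 27.2 − 25.7 = 1.5
x=60: ŷ = 0.7 + 0.5·60 = 30.7; r = 28.2 − 30.7 = -2.5
x=70: ŷ = 0.7 + 0.5·70 = 35.7; r = 36.7 − 35.7 = 1
x=80: ŷ = 0.7 + 0.5·80 = 40.7; r = 38.7 − 40.7 = -2
x=90: ŷ = 0.7 + 0.5·90 = 45.7; r = 47.2 − 45.7 = 1.5
Largest |r| is 2.5 at x = 60, residual -2.5.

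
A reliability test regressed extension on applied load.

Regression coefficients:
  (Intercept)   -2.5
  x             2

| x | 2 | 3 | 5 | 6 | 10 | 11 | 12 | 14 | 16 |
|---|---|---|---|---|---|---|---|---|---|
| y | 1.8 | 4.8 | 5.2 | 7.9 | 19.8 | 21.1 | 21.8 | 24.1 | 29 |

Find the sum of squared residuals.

SSE = 19.78

x=2: ŷ = -2.5 + 2·2 = 1.5; e = 1.8 − 1.5 = 0.3
x=3: ŷ = -2.5 + 2·3 = 3.5; e = 4.8 − 3.5 = 1.3
x=5: ŷ = -2.5 + 2·5 = 7.5; e = 5.2 − 7.5 = -2.3
x=6: ŷ = -2.5 + 2·6 = 9.5; e = 7.9 − 9.5 = -1.6
x=10: ŷ = -2.5 + 2·10 = 17.5; e = 19.8 − 17.5 = 2.3
x=11: ŷ = -2.5 + 2·11 = 19.5; e = 21.1 − 19.5 = 1.6
x=12: ŷ = -2.5 + 2·12 = 21.5; e = 21.8 − 21.5 = 0.3
x=14: ŷ = -2.5 + 2·14 = 25.5; e = 24.1 − 25.5 = -1.4
x=16: ŷ = -2.5 + 2·16 = 29.5; e = 29 − 29.5 = -0.5
SSE = 0.09 + 1.69 + 5.29 + 2.56 + 5.29 + 2.56 + 0.09 + 1.96 + 0.25 = 19.78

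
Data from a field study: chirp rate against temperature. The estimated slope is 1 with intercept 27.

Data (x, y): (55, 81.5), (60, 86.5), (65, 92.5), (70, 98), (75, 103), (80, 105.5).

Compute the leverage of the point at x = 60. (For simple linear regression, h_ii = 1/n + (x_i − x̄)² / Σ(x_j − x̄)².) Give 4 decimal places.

h = 0.2952

x̄ = (55 + 60 + 65 + 70 + 75 + 80)/6 = 67.5
Σ(x − x̄)² = 156.25 + 56.25 + 6.25 + 6.25 + 56.25 + 156.25 = 437.5
h = 1/6 + (-7.5)²/437.5 = 0.166667 + 0.128571 = 0.2952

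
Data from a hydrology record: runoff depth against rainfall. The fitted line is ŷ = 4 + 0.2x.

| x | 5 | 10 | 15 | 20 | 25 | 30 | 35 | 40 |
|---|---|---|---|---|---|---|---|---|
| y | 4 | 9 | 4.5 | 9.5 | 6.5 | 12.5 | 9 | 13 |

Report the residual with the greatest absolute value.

r = 3

x=5: ŷ = 4 + 0.2·5 = 5; r = 4 − 5 = -1
x=10: ŷ = 4 + 0.2·10 = 6; r = 9 − 6 = 3
x=15: ŷ = 4 + 0.2·15 = 7; r = 4.5 − 7 = -2.5
x=20: ŷ = 4 + 0.2·20 = 8; r = 9.5 − 8 = 1.5
x=25: ŷ = 4 + 0.2·25 = 9; r = 6.5 − 9 = -2.5
x=30: ŷ = 4 + 0.2·30 = 10; r = 12.5 − 10 = 2.5
x=35: ŷ = 4 + 0.2·35 = 11; r = 9 − 11 = -2
x=40: ŷ = 4 + 0.2·40 = 12; r = 13 − 12 = 1
Largest |r| is 3 at x = 10, residual 3.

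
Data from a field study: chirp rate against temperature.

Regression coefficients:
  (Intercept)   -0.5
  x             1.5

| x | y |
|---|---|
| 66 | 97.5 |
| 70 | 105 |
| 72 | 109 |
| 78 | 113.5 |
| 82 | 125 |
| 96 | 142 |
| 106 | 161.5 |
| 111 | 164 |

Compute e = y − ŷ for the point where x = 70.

ŷ = -0.5 + 1.5·70 = 104.5
e = 105 − 104.5 = 0.5

e = 0.5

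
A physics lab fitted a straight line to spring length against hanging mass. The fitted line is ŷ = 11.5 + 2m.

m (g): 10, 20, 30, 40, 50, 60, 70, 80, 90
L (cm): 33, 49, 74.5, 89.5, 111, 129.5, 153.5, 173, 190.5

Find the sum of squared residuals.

SSE = 33

m=10: ŷ = 11.5 + 2·10 = 31.5; r = 33 − 31.5 = 1.5
m=20: ŷ = 11.5 + 2·20 = 51.5; r = 49 − 51.5 = -2.5
m=30: ŷ = 11.5 + 2·30 = 71.5; r = 74.5 − 71.5 = 3
m=40: ŷ = 11.5 + 2·40 = 91.5; r = 89.5 − 91.5 = -2
m=50: ŷ = 11.5 + 2·50 = 111.5; r = 111 − 111.5 = -0.5
m=60: ŷ = 11.5 + 2·60 = 131.5; r = 129.5 − 131.5 = -2
m=70: ŷ = 11.5 + 2·70 = 151.5; r = 153.5 − 151.5 = 2
m=80: ŷ = 11.5 + 2·80 = 171.5; r = 173 − 171.5 = 1.5
m=90: ŷ = 11.5 + 2·90 = 191.5; r = 190.5 − 191.5 = -1
SSE = 2.25 + 6.25 + 9 + 4 + 0.25 + 4 + 4 + 2.25 + 1 = 33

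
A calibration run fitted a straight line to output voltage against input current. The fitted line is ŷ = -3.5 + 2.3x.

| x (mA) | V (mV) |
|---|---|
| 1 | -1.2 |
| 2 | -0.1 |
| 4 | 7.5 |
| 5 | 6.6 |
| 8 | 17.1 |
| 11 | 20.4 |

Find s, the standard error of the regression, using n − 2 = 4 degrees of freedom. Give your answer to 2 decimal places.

s = 1.83

x=1: ŷ = -3.5 + 2.3·1 = -1.2; e = -1.2 − (-1.2) = 0
x=2: ŷ = -3.5 + 2.3·2 = 1.1; e = -0.1 − 1.1 = -1.2
x=4: ŷ = -3.5 + 2.3·4 = 5.7; e = 7.5 − 5.7 = 1.8
x=5: ŷ = -3.5 + 2.3·5 = 8; e = 6.6 − 8 = -1.4
x=8: ŷ = -3.5 + 2.3·8 = 14.9; e = 17.1 − 14.9 = 2.2
x=11: ŷ = -3.5 + 2.3·11 = 21.8; e = 20.4 − 21.8 = -1.4
SSE = 0 + 1.44 + 3.24 + 1.96 + 4.84 + 1.96 = 13.44
s = √(13.44/4) = √3.36 ≈ 1.83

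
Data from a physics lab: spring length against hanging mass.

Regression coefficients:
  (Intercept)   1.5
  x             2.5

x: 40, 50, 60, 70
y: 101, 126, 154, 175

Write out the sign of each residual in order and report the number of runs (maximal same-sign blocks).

3 runs

x=40: ŷ = 1.5 + 2.5·40 = 101.5; r = 101 − 101.5 = -0.5
x=50: ŷ = 1.5 + 2.5·50 = 126.5; r = 126 − 126.5 = -0.5
x=60: ŷ = 1.5 + 2.5·60 = 151.5; r = 154 − 151.5 = 2.5
x=70: ŷ = 1.5 + 2.5·70 = 176.5; r = 175 − 176.5 = -1.5
Signs: − − + −
Runs: −×2, +×1, −×1 → 3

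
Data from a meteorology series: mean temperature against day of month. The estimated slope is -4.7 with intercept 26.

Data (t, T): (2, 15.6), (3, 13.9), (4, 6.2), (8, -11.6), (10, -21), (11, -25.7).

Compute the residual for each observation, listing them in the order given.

t=2: T̂ = 26 − 4.7·2 = 16.6; r = 15.6 − 16.6 = -1
t=3: T̂ = 26 − 4.7·3 = 11.9; r = 13.9 − 11.9 = 2
t=4: T̂ = 26 − 4.7·4 = 7.2; r = 6.2 − 7.2 = -1
t=8: T̂ = 26 − 4.7·8 = -11.6; r = -11.6 − (-11.6) = 0
t=10: T̂ = 26 − 4.7·10 = -21; r = -21 − (-21) = 0
t=11: T̂ = 26 − 4.7·11 = -25.7; r = -25.7 − (-25.7) = 0

-1, 2, -1, 0, 0, 0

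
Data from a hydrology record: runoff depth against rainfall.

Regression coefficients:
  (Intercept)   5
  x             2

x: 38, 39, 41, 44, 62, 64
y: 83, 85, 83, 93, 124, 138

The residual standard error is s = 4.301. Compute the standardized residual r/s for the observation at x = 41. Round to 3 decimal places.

ŷ = 5 + 2·41 = 87
r = 83 − 87 = -4
r/s = -4 / 4.301 = -0.930

-0.930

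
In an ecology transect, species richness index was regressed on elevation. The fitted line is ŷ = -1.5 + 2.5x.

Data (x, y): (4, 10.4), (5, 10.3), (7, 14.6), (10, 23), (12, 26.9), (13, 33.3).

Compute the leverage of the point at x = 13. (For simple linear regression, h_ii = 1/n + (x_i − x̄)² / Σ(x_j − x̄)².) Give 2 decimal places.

h = 0.46

x̄ = (4 + 5 + 7 + 10 + 12 + 13)/6 = 8.5
Σ(x − x̄)² = 20.25 + 12.25 + 2.25 + 2.25 + 12.25 + 20.25 = 69.5
h = 1/6 + (4.5)²/69.5 = 0.166667 + 0.291367 = 0.46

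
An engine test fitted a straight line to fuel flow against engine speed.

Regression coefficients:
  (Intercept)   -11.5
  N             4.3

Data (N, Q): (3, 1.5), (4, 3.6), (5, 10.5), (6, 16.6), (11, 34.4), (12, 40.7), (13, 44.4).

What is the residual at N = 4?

e = -2.1

Q̂ = -11.5 + 4.3·4 = 5.7
e = 3.6 − 5.7 = -2.1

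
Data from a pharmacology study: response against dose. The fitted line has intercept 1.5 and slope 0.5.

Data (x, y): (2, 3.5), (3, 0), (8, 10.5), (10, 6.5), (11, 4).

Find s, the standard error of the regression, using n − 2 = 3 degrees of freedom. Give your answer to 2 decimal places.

x=2: ŷ = 1.5 + 0.5·2 = 2.5; e = 3.5 − 2.5 = 1
x=3: ŷ = 1.5 + 0.5·3 = 3; e = 0 − 3 = -3
x=8: ŷ = 1.5 + 0.5·8 = 5.5; e = 10.5 − 5.5 = 5
x=10: ŷ = 1.5 + 0.5·10 = 6.5; e = 6.5 − 6.5 = 0
x=11: ŷ = 1.5 + 0.5·11 = 7; e = 4 − 7 = -3
SSE = 1 + 9 + 25 + 0 + 9 = 44
s = √(44/3) = √14.6667 ≈ 3.83

s = 3.83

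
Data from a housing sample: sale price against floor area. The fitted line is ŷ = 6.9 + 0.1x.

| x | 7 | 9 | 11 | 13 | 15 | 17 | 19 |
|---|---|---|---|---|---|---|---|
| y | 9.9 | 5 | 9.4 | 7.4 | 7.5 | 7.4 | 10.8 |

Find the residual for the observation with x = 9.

ŷ = 6.9 + 0.1·9 = 7.8
r = 5 − 7.8 = -2.8

r = -2.8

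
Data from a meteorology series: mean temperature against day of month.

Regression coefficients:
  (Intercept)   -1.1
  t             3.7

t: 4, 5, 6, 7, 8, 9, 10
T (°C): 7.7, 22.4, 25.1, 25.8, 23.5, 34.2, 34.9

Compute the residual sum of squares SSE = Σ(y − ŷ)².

t=4: T̂ = -1.1 + 3.7·4 = 13.7; r = 7.7 − 13.7 = -6
t=5: T̂ = -1.1 + 3.7·5 = 17.4; r = 22.4 − 17.4 = 5
t=6: T̂ = -1.1 + 3.7·6 = 21.1; r = 25.1 − 21.1 = 4
t=7: T̂ = -1.1 + 3.7·7 = 24.8; r = 25.8 − 24.8 = 1
t=8: T̂ = -1.1 + 3.7·8 = 28.5; r = 23.5 − 28.5 = -5
t=9: T̂ = -1.1 + 3.7·9 = 32.2; r = 34.2 − 32.2 = 2
t=10: T̂ = -1.1 + 3.7·10 = 35.9; r = 34.9 − 35.9 = -1
SSE = 36 + 25 + 16 + 1 + 25 + 4 + 1 = 108

SSE = 108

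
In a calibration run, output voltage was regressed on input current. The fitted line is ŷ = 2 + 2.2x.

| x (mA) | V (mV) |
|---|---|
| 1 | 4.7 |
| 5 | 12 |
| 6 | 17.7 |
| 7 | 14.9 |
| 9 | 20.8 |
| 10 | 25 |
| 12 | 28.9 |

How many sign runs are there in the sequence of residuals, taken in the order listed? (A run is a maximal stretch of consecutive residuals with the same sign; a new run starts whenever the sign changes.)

x=1: ŷ = 2 + 2.2·1 = 4.2; e = 4.7 − 4.2 = 0.5
x=5: ŷ = 2 + 2.2·5 = 13; e = 12 − 13 = -1
x=6: ŷ = 2 + 2.2·6 = 15.2; e = 17.7 − 15.2 = 2.5
x=7: ŷ = 2 + 2.2·7 = 17.4; e = 14.9 − 17.4 = -2.5
x=9: ŷ = 2 + 2.2·9 = 21.8; e = 20.8 − 21.8 = -1
x=10: ŷ = 2 + 2.2·10 = 24; e = 25 − 24 = 1
x=12: ŷ = 2 + 2.2·12 = 28.4; e = 28.9 − 28.4 = 0.5
Signs: + − + − − + +
Runs: +×1, −×1, +×1, −×2, +×2 → 5

5 runs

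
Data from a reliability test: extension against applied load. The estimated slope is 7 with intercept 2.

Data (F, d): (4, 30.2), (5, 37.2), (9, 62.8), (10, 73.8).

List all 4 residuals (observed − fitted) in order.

0.2, 0.2, -2.2, 1.8

F=4: ŷ = 2 + 7·4 = 30; e = 30.2 − 30 = 0.2
F=5: ŷ = 2 + 7·5 = 37; e = 37.2 − 37 = 0.2
F=9: ŷ = 2 + 7·9 = 65; e = 62.8 − 65 = -2.2
F=10: ŷ = 2 + 7·10 = 72; e = 73.8 − 72 = 1.8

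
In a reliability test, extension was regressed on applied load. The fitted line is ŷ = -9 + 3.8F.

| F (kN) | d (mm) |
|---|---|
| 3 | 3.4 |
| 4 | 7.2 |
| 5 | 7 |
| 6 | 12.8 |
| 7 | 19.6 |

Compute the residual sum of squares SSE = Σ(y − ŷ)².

F=3: ŷ = -9 + 3.8·3 = 2.4; e = 3.4 − 2.4 = 1
F=4: ŷ = -9 + 3.8·4 = 6.2; e = 7.2 − 6.2 = 1
F=5: ŷ = -9 + 3.8·5 = 10; e = 7 − 10 = -3
F=6: ŷ = -9 + 3.8·6 = 13.8; e = 12.8 − 13.8 = -1
F=7: ŷ = -9 + 3.8·7 = 17.6; e = 19.6 − 17.6 = 2
SSE = 1 + 1 + 9 + 1 + 4 = 16

SSE = 16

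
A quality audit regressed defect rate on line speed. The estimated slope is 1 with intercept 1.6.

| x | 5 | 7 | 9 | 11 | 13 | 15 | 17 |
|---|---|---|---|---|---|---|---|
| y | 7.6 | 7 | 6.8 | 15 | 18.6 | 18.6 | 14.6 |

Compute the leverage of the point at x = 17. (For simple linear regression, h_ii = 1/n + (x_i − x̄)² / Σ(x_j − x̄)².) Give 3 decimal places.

h = 0.464

x̄ = (5 + 7 + 9 + 11 + 13 + 15 + 17)/7 = 11
Σ(x − x̄)² = 36 + 16 + 4 + 0 + 4 + 16 + 36 = 112
h = 1/7 + (6)²/112 = 0.142857 + 0.321429 = 0.464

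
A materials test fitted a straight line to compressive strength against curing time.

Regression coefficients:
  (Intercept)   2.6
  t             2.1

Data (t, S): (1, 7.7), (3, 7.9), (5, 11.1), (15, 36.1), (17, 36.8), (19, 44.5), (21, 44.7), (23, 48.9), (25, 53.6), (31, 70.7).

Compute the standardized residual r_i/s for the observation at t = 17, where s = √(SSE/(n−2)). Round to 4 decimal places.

-0.6433

t=1: Ŝ = 2.6 + 2.1·1 = 4.7; r = 7.7 − 4.7 = 3
t=3: Ŝ = 2.6 + 2.1·3 = 8.9; r = 7.9 − 8.9 = -1
t=5: Ŝ = 2.6 + 2.1·5 = 13.1; r = 11.1 − 13.1 = -2
t=15: Ŝ = 2.6 + 2.1·15 = 34.1; r = 36.1 − 34.1 = 2
t=17: Ŝ = 2.6 + 2.1·17 = 38.3; r = 36.8 − 38.3 = -1.5
t=19: Ŝ = 2.6 + 2.1·19 = 42.5; r = 44.5 − 42.5 = 2
t=21: Ŝ = 2.6 + 2.1·21 = 46.7; r = 44.7 − 46.7 = -2
t=23: Ŝ = 2.6 + 2.1·23 = 50.9; r = 48.9 − 50.9 = -2
t=25: Ŝ = 2.6 + 2.1·25 = 55.1; r = 53.6 − 55.1 = -1.5
t=31: Ŝ = 2.6 + 2.1·31 = 67.7; r = 70.7 − 67.7 = 3
SSE = 9 + 1 + 4 + 4 + 2.25 + 4 + 4 + 4 + 2.25 + 9 = 43.5
s = √(43.5/8) = 2.33184
r/s = -1.5 / 2.33184 = -0.6433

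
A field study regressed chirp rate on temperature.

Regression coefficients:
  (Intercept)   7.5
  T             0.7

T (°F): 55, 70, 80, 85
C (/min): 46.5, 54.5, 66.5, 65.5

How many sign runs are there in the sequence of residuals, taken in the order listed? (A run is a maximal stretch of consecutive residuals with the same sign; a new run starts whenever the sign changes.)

T=55: Ĉ = 7.5 + 0.7·55 = 46; e = 46.5 − 46 = 0.5
T=70: Ĉ = 7.5 + 0.7·70 = 56.5; e = 54.5 − 56.5 = -2
T=80: Ĉ = 7.5 + 0.7·80 = 63.5; e = 66.5 − 63.5 = 3
T=85: Ĉ = 7.5 + 0.7·85 = 67; e = 65.5 − 67 = -1.5
Signs: + − + −
Runs: +×1, −×1, +×1, −×1 → 4

4 runs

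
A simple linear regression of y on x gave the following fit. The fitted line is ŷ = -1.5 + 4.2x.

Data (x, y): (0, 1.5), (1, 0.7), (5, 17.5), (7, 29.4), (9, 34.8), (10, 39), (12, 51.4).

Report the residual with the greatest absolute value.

r = 3

x=0: ŷ = -1.5 + 4.2·0 = -1.5; r = 1.5 − (-1.5) = 3
x=1: ŷ = -1.5 + 4.2·1 = 2.7; r = 0.7 − 2.7 = -2
x=5: ŷ = -1.5 + 4.2·5 = 19.5; r = 17.5 − 19.5 = -2
x=7: ŷ = -1.5 + 4.2·7 = 27.9; r = 29.4 − 27.9 = 1.5
x=9: ŷ = -1.5 + 4.2·9 = 36.3; r = 34.8 − 36.3 = -1.5
x=10: ŷ = -1.5 + 4.2·10 = 40.5; r = 39 − 40.5 = -1.5
x=12: ŷ = -1.5 + 4.2·12 = 48.9; r = 51.4 − 48.9 = 2.5
Largest |r| is 3 at x = 0, residual 3.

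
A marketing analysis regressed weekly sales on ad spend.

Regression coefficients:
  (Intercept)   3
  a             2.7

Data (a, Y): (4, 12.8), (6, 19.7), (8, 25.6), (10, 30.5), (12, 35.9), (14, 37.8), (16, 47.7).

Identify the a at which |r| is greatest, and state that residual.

a=4: ŷ = 3 + 2.7·4 = 13.8; r = 12.8 − 13.8 = -1
a=6: ŷ = 3 + 2.7·6 = 19.2; r = 19.7 − 19.2 = 0.5
a=8: ŷ = 3 + 2.7·8 = 24.6; r = 25.6 − 24.6 = 1
a=10: ŷ = 3 + 2.7·10 = 30; r = 30.5 − 30 = 0.5
a=12: ŷ = 3 + 2.7·12 = 35.4; r = 35.9 − 35.4 = 0.5
a=14: ŷ = 3 + 2.7·14 = 40.8; r = 37.8 − 40.8 = -3
a=16: ŷ = 3 + 2.7·16 = 46.2; r = 47.7 − 46.2 = 1.5
Largest |r| is 3 at a = 14, residual -3.

a = 14, r = -3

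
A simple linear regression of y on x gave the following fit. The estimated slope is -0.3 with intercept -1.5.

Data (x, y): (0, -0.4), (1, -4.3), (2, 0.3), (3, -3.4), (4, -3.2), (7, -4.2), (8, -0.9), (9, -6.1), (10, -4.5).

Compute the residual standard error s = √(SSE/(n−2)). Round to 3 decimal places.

x=0: ŷ = -1.5 − 0.3·0 = -1.5; r = -0.4 − (-1.5) = 1.1
x=1: ŷ = -1.5 − 0.3·1 = -1.8; r = -4.3 − (-1.8) = -2.5
x=2: ŷ = -1.5 − 0.3·2 = -2.1; r = 0.3 − (-2.1) = 2.4
x=3: ŷ = -1.5 − 0.3·3 = -2.4; r = -3.4 − (-2.4) = -1
x=4: ŷ = -1.5 − 0.3·4 = -2.7; r = -3.2 − (-2.7) = -0.5
x=7: ŷ = -1.5 − 0.3·7 = -3.6; r = -4.2 − (-3.6) = -0.6
x=8: ŷ = -1.5 − 0.3·8 = -3.9; r = -0.9 − (-3.9) = 3
x=9: ŷ = -1.5 − 0.3·9 = -4.2; r = -6.1 − (-4.2) = -1.9
x=10: ŷ = -1.5 − 0.3·10 = -4.5; r = -4.5 − (-4.5) = 0
SSE = 1.21 + 6.25 + 5.76 + 1 + 0.25 + 0.36 + 9 + 3.61 + 0 = 27.44
s = √(27.44/7) = √3.92 ≈ 1.980

s = 1.980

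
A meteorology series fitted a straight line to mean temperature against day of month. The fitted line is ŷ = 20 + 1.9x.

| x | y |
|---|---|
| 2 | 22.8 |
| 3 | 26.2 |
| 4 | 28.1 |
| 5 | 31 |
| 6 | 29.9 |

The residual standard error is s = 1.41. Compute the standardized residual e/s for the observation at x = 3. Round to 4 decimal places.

ŷ = 20 + 1.9·3 = 25.7
e = 26.2 − 25.7 = 0.5
e/s = 0.5 / 1.41 = 0.3546

0.3546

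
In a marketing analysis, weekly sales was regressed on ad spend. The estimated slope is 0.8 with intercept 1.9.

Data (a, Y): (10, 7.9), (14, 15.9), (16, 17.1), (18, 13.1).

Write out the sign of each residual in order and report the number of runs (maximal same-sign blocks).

a=10: Ŷ = 1.9 + 0.8·10 = 9.9; e = 7.9 − 9.9 = -2
a=14: Ŷ = 1.9 + 0.8·14 = 13.1; e = 15.9 − 13.1 = 2.8
a=16: Ŷ = 1.9 + 0.8·16 = 14.7; e = 17.1 − 14.7 = 2.4
a=18: Ŷ = 1.9 + 0.8·18 = 16.3; e = 13.1 − 16.3 = -3.2
Signs: − + + −
Runs: −×1, +×2, −×1 → 3

3 runs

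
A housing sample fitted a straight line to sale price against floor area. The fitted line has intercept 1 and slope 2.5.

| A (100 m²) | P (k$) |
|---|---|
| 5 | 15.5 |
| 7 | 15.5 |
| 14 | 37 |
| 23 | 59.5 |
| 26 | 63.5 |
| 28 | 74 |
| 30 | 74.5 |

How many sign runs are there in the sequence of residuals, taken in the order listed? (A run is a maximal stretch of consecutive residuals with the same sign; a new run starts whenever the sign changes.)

6 runs

A=5: P̂ = 1 + 2.5·5 = 13.5; e = 15.5 − 13.5 = 2
A=7: P̂ = 1 + 2.5·7 = 18.5; e = 15.5 − 18.5 = -3
A=14: P̂ = 1 + 2.5·14 = 36; e = 37 − 36 = 1
A=23: P̂ = 1 + 2.5·23 = 58.5; e = 59.5 − 58.5 = 1
A=26: P̂ = 1 + 2.5·26 = 66; e = 63.5 − 66 = -2.5
A=28: P̂ = 1 + 2.5·28 = 71; e = 74 − 71 = 3
A=30: P̂ = 1 + 2.5·30 = 76; e = 74.5 − 76 = -1.5
Signs: + − + + − + −
Runs: +×1, −×1, +×2, −×1, +×1, −×1 → 6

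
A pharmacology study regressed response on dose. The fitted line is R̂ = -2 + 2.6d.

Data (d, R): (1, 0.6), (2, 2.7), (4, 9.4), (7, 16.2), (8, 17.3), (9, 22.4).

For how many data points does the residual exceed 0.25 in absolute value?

d=1: R̂ = -2 + 2.6·1 = 0.6; e = 0.6 − 0.6 = 0
d=2: R̂ = -2 + 2.6·2 = 3.2; e = 2.7 − 3.2 = -0.5
d=4: R̂ = -2 + 2.6·4 = 8.4; e = 9.4 − 8.4 = 1
d=7: R̂ = -2 + 2.6·7 = 16.2; e = 16.2 − 16.2 = 0
d=8: R̂ = -2 + 2.6·8 = 18.8; e = 17.3 − 18.8 = -1.5
d=9: R̂ = -2 + 2.6·9 = 21.4; e = 22.4 − 21.4 = 1
|e| > 0.25: d=2 (|e|=0.5), d=4 (|e|=1), d=8 (|e|=1.5), d=9 (|e|=1) → 4

4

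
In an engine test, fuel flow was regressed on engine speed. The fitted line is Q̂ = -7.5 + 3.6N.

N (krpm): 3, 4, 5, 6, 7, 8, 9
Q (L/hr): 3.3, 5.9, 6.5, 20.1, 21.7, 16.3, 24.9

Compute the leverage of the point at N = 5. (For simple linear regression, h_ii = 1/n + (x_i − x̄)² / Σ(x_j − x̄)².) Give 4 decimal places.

N̄ = (3 + 4 + 5 + 6 + 7 + 8 + 9)/7 = 6
Σ(N − N̄)² = 9 + 4 + 1 + 0 + 1 + 4 + 9 = 28
h = 1/7 + (-1)²/28 = 0.142857 + 0.0357143 = 0.1786

h = 0.1786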